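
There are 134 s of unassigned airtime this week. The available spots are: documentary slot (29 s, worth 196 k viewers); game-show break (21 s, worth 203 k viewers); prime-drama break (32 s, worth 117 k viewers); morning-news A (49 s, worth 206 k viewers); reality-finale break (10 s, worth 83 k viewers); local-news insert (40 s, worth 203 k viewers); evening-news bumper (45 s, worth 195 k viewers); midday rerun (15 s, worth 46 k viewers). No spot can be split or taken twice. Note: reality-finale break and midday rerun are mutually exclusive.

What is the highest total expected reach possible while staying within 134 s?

802

Density check — game-show break 9.67, reality-finale break 8.30, documentary slot 6.76, local-news insert 5.08 are the best per s.
Best packing: documentary slot + game-show break + prime-drama break + reality-finale break + local-news insert — 132 s, 802 total.
Runner-up documentary slot + game-show break + prime-drama break + morning-news A tops out at 722.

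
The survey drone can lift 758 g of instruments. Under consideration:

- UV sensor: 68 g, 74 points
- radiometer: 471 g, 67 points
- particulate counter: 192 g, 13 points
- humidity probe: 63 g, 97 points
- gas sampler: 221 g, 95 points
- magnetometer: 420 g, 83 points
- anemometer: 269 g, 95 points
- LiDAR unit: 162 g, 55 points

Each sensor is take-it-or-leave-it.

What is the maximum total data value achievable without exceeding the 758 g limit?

By data value per g: humidity probe 1.54, UV sensor 1.09, gas sampler 0.43 lead.
The ratio ordering already packs tightly: UV sensor + humidity probe + gas sampler + anemometer, 621 g, 361.
The spare 137 g is too small for any remaining sensor, and no exchange beats 361.

361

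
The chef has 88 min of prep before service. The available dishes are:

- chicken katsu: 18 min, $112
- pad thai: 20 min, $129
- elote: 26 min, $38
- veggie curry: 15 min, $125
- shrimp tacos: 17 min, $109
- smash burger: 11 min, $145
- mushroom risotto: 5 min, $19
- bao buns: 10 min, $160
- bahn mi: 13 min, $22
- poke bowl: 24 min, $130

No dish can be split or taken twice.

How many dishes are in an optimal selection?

Best achievable profit is 708.
For example pad thai + veggie curry + smash burger + mushroom risotto + bao buns + poke bowl achieves it, using 85 min.
Any selection reaching 708 contains exactly 6 dishes.

6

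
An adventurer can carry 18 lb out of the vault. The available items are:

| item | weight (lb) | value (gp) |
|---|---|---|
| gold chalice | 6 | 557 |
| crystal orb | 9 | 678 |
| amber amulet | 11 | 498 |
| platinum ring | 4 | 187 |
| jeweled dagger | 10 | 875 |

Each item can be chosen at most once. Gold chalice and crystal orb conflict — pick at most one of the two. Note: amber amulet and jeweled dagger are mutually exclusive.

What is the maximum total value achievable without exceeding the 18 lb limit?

1432

Best packing: gold chalice + jeweled dagger — 16 lb, 1432 total.
The closest alternative, platinum ring + jeweled dagger, reaches only 1062.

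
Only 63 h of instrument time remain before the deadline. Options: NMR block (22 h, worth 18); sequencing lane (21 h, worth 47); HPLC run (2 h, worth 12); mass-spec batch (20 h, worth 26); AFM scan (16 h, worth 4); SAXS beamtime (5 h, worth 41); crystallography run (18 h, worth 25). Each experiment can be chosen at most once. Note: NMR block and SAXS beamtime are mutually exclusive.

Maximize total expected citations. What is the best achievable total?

Ranking by ratio (expected citations/h): SAXS beamtime 8.20, HPLC run 6.00, sequencing lane 2.24.
Best packing: sequencing lane + HPLC run + AFM scan + SAXS beamtime + crystallography run — 62 h, 129 total.

129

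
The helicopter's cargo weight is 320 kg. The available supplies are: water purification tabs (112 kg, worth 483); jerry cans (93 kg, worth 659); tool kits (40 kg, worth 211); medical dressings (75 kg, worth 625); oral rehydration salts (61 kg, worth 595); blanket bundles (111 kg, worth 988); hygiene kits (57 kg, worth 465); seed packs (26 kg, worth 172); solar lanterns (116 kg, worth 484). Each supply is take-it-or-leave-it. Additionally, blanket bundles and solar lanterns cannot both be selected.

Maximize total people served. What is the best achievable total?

Medical dressings + oral rehydration salts + blanket bundles + hygiene kits uses 304 of the 320 kg and totals 2673.

2673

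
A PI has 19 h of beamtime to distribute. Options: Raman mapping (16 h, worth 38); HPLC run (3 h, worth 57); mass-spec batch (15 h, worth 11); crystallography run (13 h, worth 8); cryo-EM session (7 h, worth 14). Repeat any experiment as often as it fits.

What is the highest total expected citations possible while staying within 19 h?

6×HPLC run uses 18 of the 19 h and totals 342.

342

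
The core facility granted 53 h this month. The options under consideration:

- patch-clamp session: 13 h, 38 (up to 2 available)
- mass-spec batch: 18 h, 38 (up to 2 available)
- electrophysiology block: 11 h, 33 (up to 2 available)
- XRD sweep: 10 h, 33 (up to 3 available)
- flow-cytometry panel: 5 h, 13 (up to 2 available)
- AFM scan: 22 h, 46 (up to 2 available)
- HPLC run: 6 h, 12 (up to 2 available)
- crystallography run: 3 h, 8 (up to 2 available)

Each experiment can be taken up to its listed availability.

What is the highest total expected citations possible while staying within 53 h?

165

Best packing: 2×electrophysiology block + 3×XRD sweep — 52 h, 165 total.
No other feasible combination exceeds 165.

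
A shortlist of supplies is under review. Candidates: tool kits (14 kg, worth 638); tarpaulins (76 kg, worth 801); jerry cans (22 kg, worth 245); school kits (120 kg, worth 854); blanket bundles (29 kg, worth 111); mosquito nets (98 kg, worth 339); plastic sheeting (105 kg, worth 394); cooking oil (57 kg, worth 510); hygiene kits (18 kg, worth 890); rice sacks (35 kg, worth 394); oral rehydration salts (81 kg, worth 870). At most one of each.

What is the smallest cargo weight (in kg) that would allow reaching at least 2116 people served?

Look for the lowest-cargo combination reaching 2116.
Taking tool kits + jerry cans + hygiene kits + rice sacks gives 2167 (≥ 2116) for 89 kg.
Any bundle with less than 89 kg falls short of 2116.

89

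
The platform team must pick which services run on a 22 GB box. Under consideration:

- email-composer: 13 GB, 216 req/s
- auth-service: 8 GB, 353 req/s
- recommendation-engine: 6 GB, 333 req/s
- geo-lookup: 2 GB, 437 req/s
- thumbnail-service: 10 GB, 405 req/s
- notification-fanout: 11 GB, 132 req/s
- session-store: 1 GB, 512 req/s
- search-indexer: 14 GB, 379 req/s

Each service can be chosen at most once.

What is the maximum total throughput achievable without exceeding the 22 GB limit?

A density-first pass picks auth-service + recommendation-engine + geo-lookup + session-store — 1635 at 17 GB.
Dropping recommendation-engine frees 6 GB; slotting in thumbnail-service (10 GB) lifts the total to 1707 at 21 GB.
The closest alternative, recommendation-engine + geo-lookup + thumbnail-service + session-store, reaches only 1687.

1707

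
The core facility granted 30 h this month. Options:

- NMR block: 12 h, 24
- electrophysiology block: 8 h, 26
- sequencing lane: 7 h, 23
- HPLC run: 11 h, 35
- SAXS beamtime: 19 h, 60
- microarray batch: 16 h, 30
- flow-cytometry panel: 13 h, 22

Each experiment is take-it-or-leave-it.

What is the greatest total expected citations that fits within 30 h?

Greedy by ratio would take electrophysiology block + sequencing lane + HPLC run: 26 h used, total 84.
Replace electrophysiology block and sequencing lane with SAXS beamtime: the trade gains 11 net, giving 95 at 30 h.
Nothing else within 30 h beats 95.

95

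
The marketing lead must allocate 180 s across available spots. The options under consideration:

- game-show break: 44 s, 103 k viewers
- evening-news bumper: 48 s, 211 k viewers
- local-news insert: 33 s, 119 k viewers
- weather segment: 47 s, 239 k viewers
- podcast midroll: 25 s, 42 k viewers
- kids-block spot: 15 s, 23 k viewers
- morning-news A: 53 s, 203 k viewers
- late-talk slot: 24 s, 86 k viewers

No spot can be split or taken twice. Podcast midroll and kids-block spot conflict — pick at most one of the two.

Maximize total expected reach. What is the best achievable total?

Evening-news bumper + weather segment + morning-news A + late-talk slot uses 172 of the 180 s and totals 739.

739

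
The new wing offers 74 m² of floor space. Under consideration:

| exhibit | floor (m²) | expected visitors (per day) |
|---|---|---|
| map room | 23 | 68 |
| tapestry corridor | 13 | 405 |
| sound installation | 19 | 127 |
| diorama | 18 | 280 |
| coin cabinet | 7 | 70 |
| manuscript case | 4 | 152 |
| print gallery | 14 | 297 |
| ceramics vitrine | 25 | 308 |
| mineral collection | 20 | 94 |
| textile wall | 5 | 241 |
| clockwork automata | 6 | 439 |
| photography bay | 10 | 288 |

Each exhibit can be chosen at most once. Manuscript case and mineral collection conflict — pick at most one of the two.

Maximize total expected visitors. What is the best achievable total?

Taking tapestry corridor + diorama + manuscript case + print gallery + textile wall + clockwork automata + photography bay: 70 m² used, 2102 in expected visitors.
Nothing else feasible within 74 m² beats 2102.

2102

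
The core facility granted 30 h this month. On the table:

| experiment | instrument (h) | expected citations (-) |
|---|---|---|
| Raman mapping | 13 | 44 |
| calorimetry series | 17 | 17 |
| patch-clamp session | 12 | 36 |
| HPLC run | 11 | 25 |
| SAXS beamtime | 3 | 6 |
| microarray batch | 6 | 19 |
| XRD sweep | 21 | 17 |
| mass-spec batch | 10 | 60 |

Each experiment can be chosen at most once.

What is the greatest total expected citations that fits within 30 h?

123

Taking Raman mapping + microarray batch + mass-spec batch: 29 h used, 123 in expected citations.
Every other selection either busts 30 h or fails to beat 123.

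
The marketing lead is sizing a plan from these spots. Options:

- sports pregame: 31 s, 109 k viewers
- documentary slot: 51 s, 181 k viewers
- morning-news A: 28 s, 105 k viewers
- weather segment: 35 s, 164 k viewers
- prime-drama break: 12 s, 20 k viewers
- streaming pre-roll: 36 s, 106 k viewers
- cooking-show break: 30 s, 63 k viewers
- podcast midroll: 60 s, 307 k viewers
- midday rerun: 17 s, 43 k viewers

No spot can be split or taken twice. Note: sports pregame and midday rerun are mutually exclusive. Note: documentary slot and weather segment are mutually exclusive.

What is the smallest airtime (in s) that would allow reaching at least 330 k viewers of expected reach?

77

Need the lightest bundle worth ≥ 330.
Taking podcast midroll + midday rerun gives 350 (≥ 330) for 77 s.
No combination under 77 s hits 330.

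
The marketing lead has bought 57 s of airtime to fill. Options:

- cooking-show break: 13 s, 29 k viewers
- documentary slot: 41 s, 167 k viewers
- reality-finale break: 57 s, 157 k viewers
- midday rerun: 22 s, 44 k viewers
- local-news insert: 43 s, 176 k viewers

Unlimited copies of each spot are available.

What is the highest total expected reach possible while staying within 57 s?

205

Taking cooking-show break + local-news insert: 56 s used, 205 in expected reach.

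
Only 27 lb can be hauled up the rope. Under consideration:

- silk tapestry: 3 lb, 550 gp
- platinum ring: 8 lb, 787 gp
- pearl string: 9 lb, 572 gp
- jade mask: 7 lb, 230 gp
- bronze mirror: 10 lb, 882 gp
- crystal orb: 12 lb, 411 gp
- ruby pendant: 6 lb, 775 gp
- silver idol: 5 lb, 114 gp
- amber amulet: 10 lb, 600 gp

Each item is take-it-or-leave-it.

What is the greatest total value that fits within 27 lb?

Density check — silk tapestry 183.33, ruby pendant 129.17, platinum ring 98.38 are the best per lb.
The ratio ordering already packs tightly: silk tapestry + platinum ring + bronze mirror + ruby pendant, 27 lb, 2994.
The closest alternative, silk tapestry + platinum ring + ruby pendant + amber amulet, reaches only 2712.

2994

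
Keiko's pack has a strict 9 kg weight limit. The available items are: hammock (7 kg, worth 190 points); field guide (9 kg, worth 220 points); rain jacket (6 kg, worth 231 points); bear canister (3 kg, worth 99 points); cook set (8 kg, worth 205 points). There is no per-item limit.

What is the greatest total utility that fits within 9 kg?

330

Density check — rain jacket 38.50, bear canister 33.00, hammock 27.14 are the best per kg.
The ratio ordering already packs tightly: rain jacket + bear canister, 9 kg, 330.
Nothing else within 9 kg beats 330.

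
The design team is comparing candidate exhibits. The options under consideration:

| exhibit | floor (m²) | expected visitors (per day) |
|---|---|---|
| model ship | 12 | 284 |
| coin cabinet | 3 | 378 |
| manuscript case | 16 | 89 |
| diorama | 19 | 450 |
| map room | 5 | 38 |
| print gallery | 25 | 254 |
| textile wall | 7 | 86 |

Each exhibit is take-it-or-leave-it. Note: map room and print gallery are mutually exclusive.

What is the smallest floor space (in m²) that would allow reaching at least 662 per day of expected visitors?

Look for the lowest-floor combination reaching 662.
model ship + coin cabinet: 662 expected visitors at 15 m².
Below 15 m² the best achievable stays under 662.

15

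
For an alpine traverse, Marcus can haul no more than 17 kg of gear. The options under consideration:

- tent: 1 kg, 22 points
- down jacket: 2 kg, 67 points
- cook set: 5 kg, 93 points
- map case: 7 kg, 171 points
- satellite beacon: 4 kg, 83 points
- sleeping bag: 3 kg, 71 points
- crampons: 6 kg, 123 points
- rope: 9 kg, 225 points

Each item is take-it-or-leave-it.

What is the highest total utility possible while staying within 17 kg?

Density check — down jacket 33.50, rope 25.00, map case 24.43, sleeping bag 23.67 are the best per kg.
Taking the top-ratio items first gives tent + down jacket + sleeping bag + rope for 385 (15 kg).
Replace down jacket and sleeping bag with map case: the trade gains 33 net, giving 418 at 17 kg.

418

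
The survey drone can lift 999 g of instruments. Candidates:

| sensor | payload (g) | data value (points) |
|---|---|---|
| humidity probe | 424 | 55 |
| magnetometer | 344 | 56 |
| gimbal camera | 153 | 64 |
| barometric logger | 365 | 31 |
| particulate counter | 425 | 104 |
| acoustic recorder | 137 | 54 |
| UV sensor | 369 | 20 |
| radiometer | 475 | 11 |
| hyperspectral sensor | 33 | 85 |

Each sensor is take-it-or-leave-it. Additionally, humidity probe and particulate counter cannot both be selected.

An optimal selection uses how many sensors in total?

4

The maximum data value within 999 g is 309.
One optimal bundle: magnetometer + gimbal camera + particulate counter + hyperspectral sensor (955 g).
All optima have 4 sensors.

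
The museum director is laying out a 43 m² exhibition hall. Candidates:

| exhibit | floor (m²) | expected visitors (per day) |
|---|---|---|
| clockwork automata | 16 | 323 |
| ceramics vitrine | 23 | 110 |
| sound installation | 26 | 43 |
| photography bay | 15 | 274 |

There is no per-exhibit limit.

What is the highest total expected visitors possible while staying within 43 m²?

646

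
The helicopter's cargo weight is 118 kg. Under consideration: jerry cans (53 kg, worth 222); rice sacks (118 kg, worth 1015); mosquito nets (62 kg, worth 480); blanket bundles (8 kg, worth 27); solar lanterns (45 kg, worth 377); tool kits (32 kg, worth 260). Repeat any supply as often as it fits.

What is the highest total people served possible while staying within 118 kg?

Rice sacks uses 118 of the 118 kg and totals 1015.
No other feasible combination exceeds 1015.

1015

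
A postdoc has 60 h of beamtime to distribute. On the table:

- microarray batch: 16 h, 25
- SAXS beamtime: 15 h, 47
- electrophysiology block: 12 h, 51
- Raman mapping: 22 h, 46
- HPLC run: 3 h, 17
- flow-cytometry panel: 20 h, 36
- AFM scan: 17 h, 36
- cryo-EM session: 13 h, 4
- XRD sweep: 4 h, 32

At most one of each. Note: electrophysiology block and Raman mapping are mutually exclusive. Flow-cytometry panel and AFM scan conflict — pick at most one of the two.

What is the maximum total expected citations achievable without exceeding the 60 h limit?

SAXS beamtime + electrophysiology block + HPLC run + flow-cytometry panel + XRD sweep uses 54 of the 60 h and totals 183.

183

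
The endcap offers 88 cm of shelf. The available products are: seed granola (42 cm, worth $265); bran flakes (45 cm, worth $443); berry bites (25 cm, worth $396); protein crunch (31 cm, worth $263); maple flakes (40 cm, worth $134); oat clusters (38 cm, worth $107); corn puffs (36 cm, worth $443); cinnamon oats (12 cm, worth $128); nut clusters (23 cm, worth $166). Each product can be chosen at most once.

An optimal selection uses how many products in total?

3

The maximum weekly sales within 88 cm is 1005.
For example berry bites + corn puffs + nut clusters achieves it, using 84 cm.
All optima have 3 products.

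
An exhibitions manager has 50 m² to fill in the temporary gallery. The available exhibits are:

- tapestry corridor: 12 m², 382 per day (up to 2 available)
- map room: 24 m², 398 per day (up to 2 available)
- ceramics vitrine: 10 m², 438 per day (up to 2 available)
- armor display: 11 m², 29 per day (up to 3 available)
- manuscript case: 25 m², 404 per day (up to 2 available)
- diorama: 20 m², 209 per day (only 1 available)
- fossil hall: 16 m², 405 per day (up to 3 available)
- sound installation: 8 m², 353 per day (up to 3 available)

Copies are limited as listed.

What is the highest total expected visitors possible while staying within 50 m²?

1964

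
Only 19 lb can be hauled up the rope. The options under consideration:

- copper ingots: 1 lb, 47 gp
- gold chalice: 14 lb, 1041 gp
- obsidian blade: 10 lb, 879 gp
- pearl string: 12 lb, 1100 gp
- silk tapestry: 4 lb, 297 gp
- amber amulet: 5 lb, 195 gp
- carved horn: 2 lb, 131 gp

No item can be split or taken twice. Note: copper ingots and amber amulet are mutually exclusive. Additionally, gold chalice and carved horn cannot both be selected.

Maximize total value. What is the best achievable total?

1575

Copper ingots + pearl string + silk tapestry + carved horn uses 19 of the 19 lb and totals 1575.
Next best is pearl string + silk tapestry + carved horn at 1528 (18 lb) — short by 47.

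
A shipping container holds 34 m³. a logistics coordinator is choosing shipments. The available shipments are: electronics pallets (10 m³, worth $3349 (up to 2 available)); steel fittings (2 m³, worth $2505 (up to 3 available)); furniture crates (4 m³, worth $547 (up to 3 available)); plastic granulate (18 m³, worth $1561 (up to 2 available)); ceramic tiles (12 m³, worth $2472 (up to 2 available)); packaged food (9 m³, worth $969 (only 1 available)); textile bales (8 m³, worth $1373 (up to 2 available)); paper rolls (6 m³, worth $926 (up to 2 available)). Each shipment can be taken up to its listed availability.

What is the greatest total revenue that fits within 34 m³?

Ranking by ratio (revenue/m³): steel fittings 1252.50, electronics pallets 334.90, ceramic tiles 206.00.
2×electronics pallets + 3×steel fittings + textile bales uses 34 of the 34 m³ and totals 15586.

15586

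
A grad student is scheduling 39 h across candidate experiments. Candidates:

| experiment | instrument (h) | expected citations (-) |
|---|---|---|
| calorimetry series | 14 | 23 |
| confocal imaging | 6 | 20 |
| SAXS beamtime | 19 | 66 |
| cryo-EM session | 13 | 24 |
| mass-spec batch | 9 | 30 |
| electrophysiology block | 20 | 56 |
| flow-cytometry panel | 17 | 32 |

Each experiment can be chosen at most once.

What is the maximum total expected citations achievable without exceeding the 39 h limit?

122

Density check — SAXS beamtime 3.47, confocal imaging 3.33, mass-spec batch 3.33, electrophysiology block 2.80 are the best per h.
Filling by ratio: confocal imaging + SAXS beamtime + mass-spec batch for 116, with 5 h left unused.
The 15 h tied up in confocal imaging and mass-spec batch is better spent on electrophysiology block — total rises to 122 (39 h).
Runner-up confocal imaging + SAXS beamtime + mass-spec batch tops out at 116.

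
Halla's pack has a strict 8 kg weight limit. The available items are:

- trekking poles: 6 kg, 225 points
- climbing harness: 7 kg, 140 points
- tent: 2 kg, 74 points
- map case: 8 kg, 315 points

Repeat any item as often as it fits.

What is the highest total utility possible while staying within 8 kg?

315

Best packing: map case — 8 kg, 315 total.
That's the maximum — no swap from here does better than 315.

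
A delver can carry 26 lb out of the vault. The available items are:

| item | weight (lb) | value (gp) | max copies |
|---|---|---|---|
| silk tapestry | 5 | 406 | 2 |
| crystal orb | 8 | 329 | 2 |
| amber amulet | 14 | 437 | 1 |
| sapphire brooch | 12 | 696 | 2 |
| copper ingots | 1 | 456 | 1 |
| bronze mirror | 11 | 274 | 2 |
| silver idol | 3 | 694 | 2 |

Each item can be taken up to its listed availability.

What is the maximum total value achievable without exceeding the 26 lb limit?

Ranking by ratio (value/lb): copper ingots 456.00, silver idol 231.33, silk tapestry 81.20, sapphire brooch 58.00.
Best packing: 2×silk tapestry + crystal orb + copper ingots + 2×silver idol — 25 lb, 2985 total.

2985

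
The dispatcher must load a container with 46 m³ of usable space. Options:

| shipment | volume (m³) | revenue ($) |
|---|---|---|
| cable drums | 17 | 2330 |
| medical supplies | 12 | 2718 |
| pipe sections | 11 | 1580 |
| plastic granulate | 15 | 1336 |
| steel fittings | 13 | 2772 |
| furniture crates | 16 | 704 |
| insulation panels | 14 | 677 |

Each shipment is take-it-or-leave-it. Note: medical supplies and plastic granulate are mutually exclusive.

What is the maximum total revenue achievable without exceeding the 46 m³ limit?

7820

Taking the top-ratio shipments first gives medical supplies + pipe sections + steel fittings for 7070 (36 m³).
The 11 m³ tied up in pipe sections is better spent on cable drums — total rises to 7820 (42 m³).
An exhaustive check of the 128 subsets confirms 7820.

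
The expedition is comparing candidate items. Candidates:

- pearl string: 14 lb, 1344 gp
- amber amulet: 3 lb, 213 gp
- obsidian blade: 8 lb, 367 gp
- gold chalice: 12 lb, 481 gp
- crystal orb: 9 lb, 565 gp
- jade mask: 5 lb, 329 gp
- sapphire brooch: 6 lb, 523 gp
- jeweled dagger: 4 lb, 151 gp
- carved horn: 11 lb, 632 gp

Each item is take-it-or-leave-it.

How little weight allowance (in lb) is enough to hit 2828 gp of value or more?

Need the lightest bundle worth ≥ 2828.
pearl string + jade mask + sapphire brooch + carved horn reaches 2828 using 36 lb.
No combination under 36 lb hits 2828.

36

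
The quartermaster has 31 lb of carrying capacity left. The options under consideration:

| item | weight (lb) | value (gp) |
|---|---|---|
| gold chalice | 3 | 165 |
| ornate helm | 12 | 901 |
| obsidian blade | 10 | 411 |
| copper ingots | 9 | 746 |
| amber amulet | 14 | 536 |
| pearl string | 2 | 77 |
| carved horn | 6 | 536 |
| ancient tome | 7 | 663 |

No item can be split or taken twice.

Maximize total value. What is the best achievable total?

2475

The ratio heuristic lands on gold chalice + copper ingots + pearl string + carved horn + ancient tome (2187) but leaves 4 lb idle.
Dropping pearl string and carved horn frees 8 lb; slotting in ornate helm (12 lb) lifts the total to 2475 at 31 lb.
Nothing else within 31 lb beats 2475.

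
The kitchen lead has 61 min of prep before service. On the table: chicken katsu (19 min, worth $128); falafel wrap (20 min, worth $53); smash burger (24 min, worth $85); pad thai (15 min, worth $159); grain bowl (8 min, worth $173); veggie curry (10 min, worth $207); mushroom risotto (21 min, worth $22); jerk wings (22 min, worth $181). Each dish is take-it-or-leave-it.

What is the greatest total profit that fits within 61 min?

720

Pad thai + grain bowl + veggie curry + jerk wings uses 55 of the 61 min and totals 720.
An exhaustive check of the 256 subsets confirms 720.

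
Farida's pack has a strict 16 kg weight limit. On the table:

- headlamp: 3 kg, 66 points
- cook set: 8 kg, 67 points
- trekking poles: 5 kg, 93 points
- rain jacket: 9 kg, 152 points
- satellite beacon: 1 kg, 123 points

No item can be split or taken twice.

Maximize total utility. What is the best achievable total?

Filling by ratio: headlamp + trekking poles + satellite beacon for 282, with 7 kg left unused.
Dropping headlamp frees 3 kg; slotting in rain jacket (9 kg) lifts the total to 368 at 15 kg.
The closest alternative, headlamp + rain jacket + satellite beacon, reaches only 341.

368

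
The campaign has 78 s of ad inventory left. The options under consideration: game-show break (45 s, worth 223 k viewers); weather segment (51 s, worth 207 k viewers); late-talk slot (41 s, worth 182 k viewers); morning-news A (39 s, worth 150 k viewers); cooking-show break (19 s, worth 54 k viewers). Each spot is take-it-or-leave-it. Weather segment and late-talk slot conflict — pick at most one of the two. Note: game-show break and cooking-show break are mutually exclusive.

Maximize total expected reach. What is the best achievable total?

261

Ranking by ratio (expected reach/s): game-show break 4.96, late-talk slot 4.44, weather segment 4.06, morning-news A 3.85.
Taking weather segment + cooking-show break: 70 s used, 261 in expected reach.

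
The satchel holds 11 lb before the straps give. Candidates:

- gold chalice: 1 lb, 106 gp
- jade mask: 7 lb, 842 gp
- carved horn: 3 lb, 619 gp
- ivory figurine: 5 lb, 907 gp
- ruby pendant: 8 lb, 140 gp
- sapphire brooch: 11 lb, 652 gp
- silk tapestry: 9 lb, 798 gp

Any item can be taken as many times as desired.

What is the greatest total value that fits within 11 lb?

Taking the top-ratio items first gives 2×gold chalice + 3×carved horn for 2069 (11 lb).
Replace 2×gold chalice and carved horn with ivory figurine: the trade gains 76 net, giving 2145 at 11 lb.

2145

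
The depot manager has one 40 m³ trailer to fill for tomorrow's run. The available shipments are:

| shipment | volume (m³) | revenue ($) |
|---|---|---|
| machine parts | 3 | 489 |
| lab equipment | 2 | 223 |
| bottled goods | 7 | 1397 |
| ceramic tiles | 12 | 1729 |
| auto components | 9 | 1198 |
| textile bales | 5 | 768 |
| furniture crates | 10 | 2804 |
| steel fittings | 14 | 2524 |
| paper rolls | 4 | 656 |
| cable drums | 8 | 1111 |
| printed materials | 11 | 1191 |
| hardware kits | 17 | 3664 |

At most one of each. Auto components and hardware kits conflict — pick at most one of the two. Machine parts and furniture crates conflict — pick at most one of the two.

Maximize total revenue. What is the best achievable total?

Best packing: lab equipment + bottled goods + furniture crates + paper rolls + hardware kits — 40 m³, 8744 total.
Every other selection either busts 40 m³ or breaks a pairing rule or fails to beat 8744.

8744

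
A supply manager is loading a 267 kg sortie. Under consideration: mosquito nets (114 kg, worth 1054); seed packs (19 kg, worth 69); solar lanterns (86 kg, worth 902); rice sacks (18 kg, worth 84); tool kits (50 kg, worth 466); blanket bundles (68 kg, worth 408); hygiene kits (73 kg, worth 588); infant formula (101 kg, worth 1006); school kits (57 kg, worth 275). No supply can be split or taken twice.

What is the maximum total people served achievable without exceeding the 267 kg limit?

2526

Greedy by ratio would take solar lanterns + rice sacks + tool kits + infant formula: 255 kg used, total 2458.
Replace solar lanterns and rice sacks with mosquito nets: the trade gains 68 net, giving 2526 at 265 kg.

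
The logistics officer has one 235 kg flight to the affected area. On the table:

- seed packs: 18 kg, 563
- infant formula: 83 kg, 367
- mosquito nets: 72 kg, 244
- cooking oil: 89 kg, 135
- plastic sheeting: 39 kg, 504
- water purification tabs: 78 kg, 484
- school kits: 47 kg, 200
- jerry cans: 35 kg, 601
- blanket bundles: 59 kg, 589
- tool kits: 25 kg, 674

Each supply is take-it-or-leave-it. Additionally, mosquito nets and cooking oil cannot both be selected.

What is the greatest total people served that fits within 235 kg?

3131

The ratio ordering already packs tightly: seed packs + plastic sheeting + school kits + jerry cans + blanket bundles + tool kits, 223 kg, 3131.
The closest alternative, seed packs + plastic sheeting + jerry cans + blanket bundles + tool kits, reaches only 2931.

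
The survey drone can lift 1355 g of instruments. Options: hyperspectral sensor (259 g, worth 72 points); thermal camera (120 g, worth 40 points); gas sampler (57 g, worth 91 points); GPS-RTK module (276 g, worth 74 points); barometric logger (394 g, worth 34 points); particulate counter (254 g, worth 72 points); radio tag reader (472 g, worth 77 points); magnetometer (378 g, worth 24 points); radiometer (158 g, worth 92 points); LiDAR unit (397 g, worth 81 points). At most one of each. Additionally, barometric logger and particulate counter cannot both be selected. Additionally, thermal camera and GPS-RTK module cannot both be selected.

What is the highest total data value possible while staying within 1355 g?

448

Hyperspectral sensor + thermal camera + gas sampler + particulate counter + radiometer + LiDAR unit uses 1245 of the 1355 g and totals 448.
An exhaustive check of the 1024 subsets confirms 448.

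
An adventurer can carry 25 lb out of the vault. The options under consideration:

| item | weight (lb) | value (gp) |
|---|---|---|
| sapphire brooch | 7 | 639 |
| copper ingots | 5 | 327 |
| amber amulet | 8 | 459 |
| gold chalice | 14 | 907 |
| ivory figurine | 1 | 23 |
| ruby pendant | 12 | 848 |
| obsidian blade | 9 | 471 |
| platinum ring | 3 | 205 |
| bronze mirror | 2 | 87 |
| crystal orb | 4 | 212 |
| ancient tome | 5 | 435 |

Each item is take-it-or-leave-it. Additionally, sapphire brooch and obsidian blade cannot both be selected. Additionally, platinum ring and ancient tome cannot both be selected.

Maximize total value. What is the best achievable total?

1945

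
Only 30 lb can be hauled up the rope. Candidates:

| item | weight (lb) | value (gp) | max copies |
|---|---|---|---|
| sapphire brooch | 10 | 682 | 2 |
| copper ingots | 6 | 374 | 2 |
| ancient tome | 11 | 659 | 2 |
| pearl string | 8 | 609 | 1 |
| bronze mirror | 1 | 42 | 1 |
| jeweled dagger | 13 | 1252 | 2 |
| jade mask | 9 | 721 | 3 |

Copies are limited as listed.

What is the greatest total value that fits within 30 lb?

The ratio heuristic lands on bronze mirror + 2×jeweled dagger (2546) but leaves 3 lb idle.
The 14 lb tied up in bronze mirror and jeweled dagger is better spent on pearl string + jade mask — total rises to 2582 (30 lb).
No other feasible combination exceeds 2582.

2582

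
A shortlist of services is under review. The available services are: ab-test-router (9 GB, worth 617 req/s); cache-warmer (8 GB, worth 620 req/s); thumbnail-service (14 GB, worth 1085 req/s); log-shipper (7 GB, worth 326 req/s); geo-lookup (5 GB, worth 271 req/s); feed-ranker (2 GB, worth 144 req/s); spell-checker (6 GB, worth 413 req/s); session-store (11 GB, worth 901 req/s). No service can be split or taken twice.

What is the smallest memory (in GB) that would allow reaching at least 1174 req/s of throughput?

Minimise GB subject to total throughput ≥ 1174.
thumbnail-service + feed-ranker: 1229 throughput at 16 GB.
No combination under 16 GB hits 1174.

16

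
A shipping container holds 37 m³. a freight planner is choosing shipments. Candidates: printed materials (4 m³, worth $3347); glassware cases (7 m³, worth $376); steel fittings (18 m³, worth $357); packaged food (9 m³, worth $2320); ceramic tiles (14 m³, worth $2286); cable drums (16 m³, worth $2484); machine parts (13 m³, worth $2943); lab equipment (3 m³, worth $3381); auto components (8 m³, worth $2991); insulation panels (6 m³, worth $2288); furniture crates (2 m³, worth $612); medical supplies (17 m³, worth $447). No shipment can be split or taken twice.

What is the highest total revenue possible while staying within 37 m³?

Ranking by ratio (revenue/m³): lab equipment 1127.00, printed materials 836.75, insulation panels 381.33, auto components 373.88.
Filling by ratio: printed materials + packaged food + lab equipment + auto components + insulation panels + furniture crates for 14939, with 5 m³ left unused.
The 9 m³ tied up in packaged food is better spent on machine parts — total rises to 15562 (36 m³).
Runner-up printed materials + packaged food + machine parts + lab equipment + auto components tops out at 14982.

15562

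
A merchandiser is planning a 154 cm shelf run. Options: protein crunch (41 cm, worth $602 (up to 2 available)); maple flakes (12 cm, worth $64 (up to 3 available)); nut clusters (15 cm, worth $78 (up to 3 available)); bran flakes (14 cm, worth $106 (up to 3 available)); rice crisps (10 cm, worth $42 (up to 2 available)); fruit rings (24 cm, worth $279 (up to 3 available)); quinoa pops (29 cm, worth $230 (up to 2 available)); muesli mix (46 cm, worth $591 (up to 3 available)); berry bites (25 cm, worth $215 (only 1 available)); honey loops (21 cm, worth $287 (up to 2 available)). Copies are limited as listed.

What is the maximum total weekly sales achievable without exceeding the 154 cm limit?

2082

Filling by ratio: 2×protein crunch + fruit rings + 2×honey loops for 2057, with 6 cm left unused.
Replace fruit rings and honey loops with muesli mix: the trade gains 25 net, giving 2082 at 149 cm.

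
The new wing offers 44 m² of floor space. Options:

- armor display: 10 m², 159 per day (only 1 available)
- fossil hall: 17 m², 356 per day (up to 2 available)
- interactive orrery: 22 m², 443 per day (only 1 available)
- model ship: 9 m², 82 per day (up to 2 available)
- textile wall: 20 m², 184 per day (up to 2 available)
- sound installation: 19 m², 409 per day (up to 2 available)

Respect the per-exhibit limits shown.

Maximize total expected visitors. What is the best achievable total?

871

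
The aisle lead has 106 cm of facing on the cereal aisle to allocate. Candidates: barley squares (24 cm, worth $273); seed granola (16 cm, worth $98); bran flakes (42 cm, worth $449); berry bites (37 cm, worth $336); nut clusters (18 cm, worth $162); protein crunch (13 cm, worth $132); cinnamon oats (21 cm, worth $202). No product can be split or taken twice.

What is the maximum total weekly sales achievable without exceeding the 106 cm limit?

Ranking by ratio (weekly sales/cm): barley squares 11.38, bran flakes 10.69, protein crunch 10.15, cinnamon oats 9.62.
A density-first pass picks barley squares + bran flakes + protein crunch + cinnamon oats — 1056 at 100 cm.
Replace protein crunch with nut clusters: the trade gains 30 net, giving 1086 at 105 cm.
Next best is barley squares + bran flakes + berry bites at 1058 (103 cm) — short by 28.

1086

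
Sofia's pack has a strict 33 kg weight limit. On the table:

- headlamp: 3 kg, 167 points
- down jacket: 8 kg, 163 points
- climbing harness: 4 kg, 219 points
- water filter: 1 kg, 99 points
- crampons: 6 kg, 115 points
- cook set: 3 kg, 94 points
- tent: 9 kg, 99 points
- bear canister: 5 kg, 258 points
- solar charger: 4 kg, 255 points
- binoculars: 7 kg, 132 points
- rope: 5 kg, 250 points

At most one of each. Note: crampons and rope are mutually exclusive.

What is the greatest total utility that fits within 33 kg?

1505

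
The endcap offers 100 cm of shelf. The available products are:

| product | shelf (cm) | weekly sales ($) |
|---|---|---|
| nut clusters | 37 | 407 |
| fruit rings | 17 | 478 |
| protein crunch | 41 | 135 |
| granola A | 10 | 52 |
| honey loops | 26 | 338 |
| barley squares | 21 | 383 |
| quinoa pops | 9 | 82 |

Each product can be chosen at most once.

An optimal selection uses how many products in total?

The maximum weekly sales within 100 cm is 1402.
For example nut clusters + fruit rings + granola A + barley squares + quinoa pops achieves it, using 94 cm.
Every optimal selection uses 5 products.

5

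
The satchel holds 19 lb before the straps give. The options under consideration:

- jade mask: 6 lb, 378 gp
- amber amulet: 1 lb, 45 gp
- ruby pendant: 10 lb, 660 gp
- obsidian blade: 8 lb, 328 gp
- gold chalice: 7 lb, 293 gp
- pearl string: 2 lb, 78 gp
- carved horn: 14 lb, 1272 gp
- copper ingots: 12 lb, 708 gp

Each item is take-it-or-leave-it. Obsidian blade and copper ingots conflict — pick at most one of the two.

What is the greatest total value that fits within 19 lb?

1395

Best packing: amber amulet + pearl string + carved horn — 17 lb, 1395 total.
The spare 2 lb is too small for any remaining item, and no feasible exchange beats 1395.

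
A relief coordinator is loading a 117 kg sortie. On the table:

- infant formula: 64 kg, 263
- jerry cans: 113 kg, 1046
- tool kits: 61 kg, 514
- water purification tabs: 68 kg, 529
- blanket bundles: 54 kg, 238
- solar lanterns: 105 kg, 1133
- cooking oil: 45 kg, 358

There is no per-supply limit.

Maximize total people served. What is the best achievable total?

The ratio ordering already packs tightly: solar lanterns, 105 kg, 1133.

1133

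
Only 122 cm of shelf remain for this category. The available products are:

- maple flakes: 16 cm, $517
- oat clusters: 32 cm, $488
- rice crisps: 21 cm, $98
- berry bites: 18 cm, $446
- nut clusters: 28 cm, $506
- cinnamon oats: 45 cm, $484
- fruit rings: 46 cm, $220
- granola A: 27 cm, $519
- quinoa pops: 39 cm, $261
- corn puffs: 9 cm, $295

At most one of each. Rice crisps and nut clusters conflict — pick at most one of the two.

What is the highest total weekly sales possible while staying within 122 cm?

2476

Taking maple flakes + oat clusters + berry bites + nut clusters + granola A: 121 cm used, 2476 in weekly sales.
Nothing else feasible within 122 cm beats 2476.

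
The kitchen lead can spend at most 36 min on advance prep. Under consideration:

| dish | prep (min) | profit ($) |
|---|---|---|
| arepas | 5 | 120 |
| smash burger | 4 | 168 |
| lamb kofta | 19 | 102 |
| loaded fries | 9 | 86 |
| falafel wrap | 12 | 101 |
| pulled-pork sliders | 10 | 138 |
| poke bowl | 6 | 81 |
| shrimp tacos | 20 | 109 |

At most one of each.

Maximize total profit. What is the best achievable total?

593

The ratio ordering already packs tightly: arepas + smash burger + loaded fries + pulled-pork sliders + poke bowl, 34 min, 593.
Next best is arepas + smash burger + loaded fries + falafel wrap + poke bowl at 556 (36 min) — short by 37.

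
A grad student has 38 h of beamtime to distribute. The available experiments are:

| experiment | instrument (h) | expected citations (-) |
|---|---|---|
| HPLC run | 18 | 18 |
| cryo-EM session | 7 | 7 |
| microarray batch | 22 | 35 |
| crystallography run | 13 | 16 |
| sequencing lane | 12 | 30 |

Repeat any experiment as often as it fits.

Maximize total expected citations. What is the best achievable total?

90

By expected citations per h: sequencing lane 2.50, microarray batch 1.59, crystallography run 1.23 lead.
Best packing: 3×sequencing lane — 36 h, 90 total.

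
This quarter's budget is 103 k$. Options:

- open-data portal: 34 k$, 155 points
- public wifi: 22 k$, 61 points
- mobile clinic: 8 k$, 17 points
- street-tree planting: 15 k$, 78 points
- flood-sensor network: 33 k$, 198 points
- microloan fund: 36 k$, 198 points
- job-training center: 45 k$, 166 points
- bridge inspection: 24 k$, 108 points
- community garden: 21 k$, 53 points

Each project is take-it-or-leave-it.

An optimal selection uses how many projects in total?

The maximum projected impact within 103 k$ is 551.
One optimal bundle: open-data portal + flood-sensor network + microloan fund (103 k$).
Every optimal selection uses 3 projects.

3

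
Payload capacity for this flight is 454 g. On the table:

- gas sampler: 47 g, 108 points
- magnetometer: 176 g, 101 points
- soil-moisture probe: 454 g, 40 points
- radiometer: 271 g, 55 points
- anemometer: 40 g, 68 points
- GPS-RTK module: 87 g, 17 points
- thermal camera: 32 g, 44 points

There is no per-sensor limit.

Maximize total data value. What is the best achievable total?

976

Density check — gas sampler 2.30, anemometer 1.70, thermal camera 1.38 are the best per g.
A density-first pass picks 9×gas sampler — 972 at 423 g.
Dropping gas sampler frees 47 g; slotting in anemometer + thermal camera (72 g) lifts the total to 976 at 448 g.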